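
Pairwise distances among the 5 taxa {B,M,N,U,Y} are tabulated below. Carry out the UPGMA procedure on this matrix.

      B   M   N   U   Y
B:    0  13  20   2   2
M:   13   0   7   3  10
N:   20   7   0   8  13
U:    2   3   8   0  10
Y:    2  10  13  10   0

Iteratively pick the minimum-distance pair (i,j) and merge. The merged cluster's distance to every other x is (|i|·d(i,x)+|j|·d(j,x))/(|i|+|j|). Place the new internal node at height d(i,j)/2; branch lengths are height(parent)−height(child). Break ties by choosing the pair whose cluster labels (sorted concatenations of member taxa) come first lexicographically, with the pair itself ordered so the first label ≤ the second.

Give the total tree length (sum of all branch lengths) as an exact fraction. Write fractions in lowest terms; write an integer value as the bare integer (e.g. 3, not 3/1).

56/3

iteration 1: select B,U (d=2); attach at lengths (1, 1); label the merged cluster BU
  updated: d(BU,M)=8, d(BU,N)=14, d(BU,Y)=6
iteration 2: select BU,Y (d=6); attach at lengths (2, 3); label the merged cluster BUY
  updated: d(BUY,M)=26/3, d(BUY,N)=41/3
iteration 3: select M,N (d=7); attach at lengths (7/2, 7/2); label the merged cluster MN
  updated: d(BUY,MN)=67/6
iteration 4: select BUY,MN (d=67/6); attach at lengths (31/12, 25/12); label the merged cluster BMNUY
final tree: (((B:1,U:1):2,Y:3):31/12,(M:7/2,N:7/2):25/12)
total length: 56/3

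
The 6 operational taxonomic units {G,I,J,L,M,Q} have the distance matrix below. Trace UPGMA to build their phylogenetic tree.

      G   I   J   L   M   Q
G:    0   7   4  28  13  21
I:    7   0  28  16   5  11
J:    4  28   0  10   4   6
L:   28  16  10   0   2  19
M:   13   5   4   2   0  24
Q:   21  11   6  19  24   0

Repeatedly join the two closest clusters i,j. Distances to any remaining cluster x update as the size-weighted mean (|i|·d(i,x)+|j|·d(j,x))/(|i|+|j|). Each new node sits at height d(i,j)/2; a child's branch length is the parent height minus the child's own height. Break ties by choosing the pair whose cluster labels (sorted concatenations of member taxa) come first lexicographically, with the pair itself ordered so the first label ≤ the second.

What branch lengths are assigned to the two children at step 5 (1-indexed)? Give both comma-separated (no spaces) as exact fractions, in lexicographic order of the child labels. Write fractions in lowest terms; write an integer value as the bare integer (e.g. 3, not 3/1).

iteration 1: select L,M (d=2); attach at lengths (1, 1); label the merged cluster LM
  updated: d(G,LM)=41/2, d(I,LM)=21/2, d(J,LM)=7, d(LM,Q)=43/2
iteration 2: select G,J (d=4); attach at lengths (2, 2); label the merged cluster GJ
  updated: d(GJ,I)=35/2, d(GJ,LM)=55/4, d(GJ,Q)=27/2
iteration 3: select I,LM (d=21/2); attach at lengths (21/4, 17/4); label the merged cluster ILM
  updated: d(GJ,ILM)=15, d(ILM,Q)=18
iteration 4: select GJ,Q (d=27/2); attach at lengths (19/4, 27/4); label the merged cluster GJQ
  updated: d(GJQ,ILM)=16
iteration 5: select GJQ,ILM (d=16); attach at lengths (5/4, 11/4); label the merged cluster GIJLMQ
final tree: (((G:2,J:2):19/4,Q:27/4):5/4,(I:21/4,(L:1,M:1):17/4):11/4)
total length: 31

5/4,11/4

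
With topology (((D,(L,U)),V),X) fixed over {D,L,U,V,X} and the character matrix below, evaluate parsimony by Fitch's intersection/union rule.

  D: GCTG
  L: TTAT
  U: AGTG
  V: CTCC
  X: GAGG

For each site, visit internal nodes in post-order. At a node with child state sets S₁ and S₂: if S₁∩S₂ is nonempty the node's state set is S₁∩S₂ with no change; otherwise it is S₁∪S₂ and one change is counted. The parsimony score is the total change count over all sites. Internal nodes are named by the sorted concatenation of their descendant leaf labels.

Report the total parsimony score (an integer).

[col 0] LU: children L:{T}, U:{A} ∪→ {A,T}; cost 1
[col 0] DLU: children D:{G}, LU:{A,T} ∪→ {A,G,T}; cost 1
[col 0] DLUV: children DLU:{A,G,T}, V:{C} ∪→ {A,C,G,T}; cost 1
[col 0] DLUVX: children DLUV:{A,C,G,T}, X:{G} ∩→ {G}; cost 0
[col 1] LU: children L:{T}, U:{G} ∪→ {G,T}; cost 1
[col 1] DLU: children D:{C}, LU:{G,T} ∪→ {C,G,T}; cost 1
[col 1] DLUV: children DLU:{C,G,T}, V:{T} ∩→ {T}; cost 0
[col 1] DLUVX: children DLUV:{T}, X:{A} ∪→ {A,T}; cost 1
[col 2] LU: children L:{A}, U:{T} ∪→ {A,T}; cost 1
[col 2] DLU: children D:{T}, LU:{A,T} ∩→ {T}; cost 0
[col 2] DLUV: children DLU:{T}, V:{C} ∪→ {C,T}; cost 1
[col 2] DLUVX: children DLUV:{C,T}, X:{G} ∪→ {C,G,T}; cost 1
[col 3] LU: children L:{T}, U:{G} ∪→ {G,T}; cost 1
[col 3] DLU: children D:{G}, LU:{G,T} ∩→ {G}; cost 0
[col 3] DLUV: children DLU:{G}, V:{C} ∪→ {C,G}; cost 1
[col 3] DLUVX: children DLUV:{C,G}, X:{G} ∩→ {G}; cost 0
per-site changes: [3, 3, 3, 2]; total = 11

11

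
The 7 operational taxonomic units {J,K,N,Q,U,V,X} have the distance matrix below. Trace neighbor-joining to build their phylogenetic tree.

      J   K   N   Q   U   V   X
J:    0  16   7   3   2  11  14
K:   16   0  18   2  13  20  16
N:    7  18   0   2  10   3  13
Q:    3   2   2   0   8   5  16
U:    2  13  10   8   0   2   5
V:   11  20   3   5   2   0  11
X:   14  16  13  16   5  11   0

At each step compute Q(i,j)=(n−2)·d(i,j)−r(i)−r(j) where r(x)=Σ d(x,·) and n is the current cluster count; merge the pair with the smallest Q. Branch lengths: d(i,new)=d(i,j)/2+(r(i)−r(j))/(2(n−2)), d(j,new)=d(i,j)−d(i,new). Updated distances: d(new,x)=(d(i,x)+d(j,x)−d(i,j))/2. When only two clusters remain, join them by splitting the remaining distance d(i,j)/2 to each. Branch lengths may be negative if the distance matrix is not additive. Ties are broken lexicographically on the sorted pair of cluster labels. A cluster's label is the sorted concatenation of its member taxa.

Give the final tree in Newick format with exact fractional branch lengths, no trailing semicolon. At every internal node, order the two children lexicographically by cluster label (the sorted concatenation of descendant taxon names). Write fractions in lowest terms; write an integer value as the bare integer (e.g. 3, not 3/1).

1. join K+Q (d=2, Q=-111) ⇒ KQ; edges |K|=59/10, |Q|=-39/10
  updated: d(J,KQ)=17/2, d(KQ,N)=9, d(KQ,U)=19/2, d(KQ,V)=23/2, d(KQ,X)=15
2. join N+V (d=3, Q=-137/2) ⇒ NV; edges |N|=31/16, |V|=17/16
  updated: d(J,NV)=15/2, d(KQ,NV)=35/4, d(NV,U)=9/2, d(NV,X)=21/2
3. join U+X (d=5, Q=-101/2) ⇒ UX; edges |U|=-17/12, |X|=77/12
  updated: d(J,UX)=11/2, d(KQ,UX)=39/4, d(NV,UX)=5
4. join J+KQ (d=17/2, Q=-63/2) ⇒ JKQ; edges |J|=23/8, |KQ|=45/8
  updated: d(JKQ,NV)=31/8, d(JKQ,UX)=27/8
5. join JKQ+NV (d=31/8, Q=-49/4) ⇒ JKNQV; edges |JKQ|=9/8, |NV|=11/4
  updated: d(JKNQV,UX)=9/4
6. join JKNQV+UX (d=9/4) ⇒ JKNQUVX; edges |JKNQV|=9/8, |UX|=9/8
final tree: (((J:23/8,(K:59/10,Q:-39/10):45/8):9/8,(N:31/16,V:17/16):11/4):9/8,(U:-17/12,X:77/12):9/8)
total length: 197/8

(((J:23/8,(K:59/10,Q:-39/10):45/8):9/8,(N:31/16,V:17/16):11/4):9/8,(U:-17/12,X:77/12):9/8)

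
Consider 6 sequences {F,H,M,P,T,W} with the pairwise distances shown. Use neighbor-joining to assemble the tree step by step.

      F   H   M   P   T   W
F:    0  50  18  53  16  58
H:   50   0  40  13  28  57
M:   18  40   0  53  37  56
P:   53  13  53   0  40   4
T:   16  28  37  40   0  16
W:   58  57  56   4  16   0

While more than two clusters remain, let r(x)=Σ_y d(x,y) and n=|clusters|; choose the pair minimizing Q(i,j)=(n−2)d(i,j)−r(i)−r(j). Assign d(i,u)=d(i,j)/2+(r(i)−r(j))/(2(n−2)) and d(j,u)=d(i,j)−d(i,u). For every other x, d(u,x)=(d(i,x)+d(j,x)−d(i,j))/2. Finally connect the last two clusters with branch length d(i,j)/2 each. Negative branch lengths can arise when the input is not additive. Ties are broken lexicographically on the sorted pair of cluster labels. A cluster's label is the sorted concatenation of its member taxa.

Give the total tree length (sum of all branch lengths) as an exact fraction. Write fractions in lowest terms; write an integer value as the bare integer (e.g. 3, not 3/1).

323/4

iteration 1: select P,W (d=4, Q=-338); attach at lengths (-3/2, 11/2); label the merged cluster PW
  updated: d(F,PW)=107/2, d(H,PW)=33, d(M,PW)=105/2, d(PW,T)=26
iteration 2: select F,M (d=18, Q=-231); attach at lengths (22/3, 32/3); label the merged cluster FM
  updated: d(FM,H)=36, d(FM,PW)=44, d(FM,T)=35/2
iteration 3: select FM,T (d=35/2, Q=-134); attach at lengths (61/4, 9/4); label the merged cluster FMT
  updated: d(FMT,H)=93/4, d(FMT,PW)=105/4
iteration 4: select FMT,H (d=93/4, Q=-165/2); attach at lengths (33/4, 15); label the merged cluster FHMT
  updated: d(FHMT,PW)=18
iteration 5: select FHMT,PW (d=18); attach at lengths (9, 9); label the merged cluster FHMPTW
final tree: ((((F:22/3,M:32/3):61/4,T:9/4):33/4,H:15):9,(P:-3/2,W:11/2):9)
total length: 323/4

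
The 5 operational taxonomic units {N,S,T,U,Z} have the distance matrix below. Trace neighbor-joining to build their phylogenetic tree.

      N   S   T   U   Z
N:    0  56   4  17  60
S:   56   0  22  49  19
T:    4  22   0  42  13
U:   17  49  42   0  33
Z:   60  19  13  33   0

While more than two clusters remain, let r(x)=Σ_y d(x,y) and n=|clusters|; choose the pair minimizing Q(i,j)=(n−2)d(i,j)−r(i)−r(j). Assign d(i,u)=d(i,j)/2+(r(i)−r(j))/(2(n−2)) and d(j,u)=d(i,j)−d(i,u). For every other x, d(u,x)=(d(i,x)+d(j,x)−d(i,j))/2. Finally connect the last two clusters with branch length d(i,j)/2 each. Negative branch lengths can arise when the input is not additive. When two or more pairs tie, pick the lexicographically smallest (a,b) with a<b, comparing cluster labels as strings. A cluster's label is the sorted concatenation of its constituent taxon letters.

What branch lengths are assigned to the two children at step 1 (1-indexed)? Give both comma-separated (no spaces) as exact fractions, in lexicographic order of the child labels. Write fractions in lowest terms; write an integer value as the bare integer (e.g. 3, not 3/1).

47/6,55/6

iteration 1: select N,U (d=17, Q=-227); attach at lengths (47/6, 55/6); label the merged cluster NU
  updated: d(NU,S)=44, d(NU,T)=29/2, d(NU,Z)=38
iteration 2: select NU,T (d=29/2, Q=-117); attach at lengths (19, -9/2); label the merged cluster NTU
  updated: d(NTU,S)=103/4, d(NTU,Z)=73/4
iteration 3: select NTU,S (d=103/4, Q=-63); attach at lengths (25/2, 53/4); label the merged cluster NSTU
  updated: d(NSTU,Z)=23/4
iteration 4: select NSTU,Z (d=23/4); attach at lengths (23/8, 23/8); label the merged cluster NSTUZ
final tree: ((((N:47/6,U:55/6):19,T:-9/2):25/2,S:53/4):23/8,Z:23/8)
total length: 63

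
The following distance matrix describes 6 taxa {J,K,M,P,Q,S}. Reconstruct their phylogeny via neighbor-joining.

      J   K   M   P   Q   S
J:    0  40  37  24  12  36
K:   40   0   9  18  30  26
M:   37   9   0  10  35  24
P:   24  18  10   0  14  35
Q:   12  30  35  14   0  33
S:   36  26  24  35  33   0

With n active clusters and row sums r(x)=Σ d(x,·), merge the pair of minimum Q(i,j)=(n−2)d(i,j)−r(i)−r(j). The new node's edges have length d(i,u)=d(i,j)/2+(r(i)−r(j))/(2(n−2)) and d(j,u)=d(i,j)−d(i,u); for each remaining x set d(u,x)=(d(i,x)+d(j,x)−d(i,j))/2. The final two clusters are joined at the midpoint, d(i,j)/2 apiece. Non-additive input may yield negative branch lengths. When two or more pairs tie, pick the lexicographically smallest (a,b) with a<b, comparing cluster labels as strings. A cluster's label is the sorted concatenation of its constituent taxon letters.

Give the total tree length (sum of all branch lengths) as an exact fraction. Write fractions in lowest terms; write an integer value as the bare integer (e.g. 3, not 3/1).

iteration 1: select J,Q (d=12, Q=-225); attach at lengths (73/8, 23/8); label the merged cluster JQ
  updated: d(JQ,K)=29, d(JQ,M)=30, d(JQ,P)=13, d(JQ,S)=57/2
iteration 2: select JQ,P (d=13, Q=-275/2); attach at lengths (127/12, 29/12); label the merged cluster JPQ
  updated: d(JPQ,K)=17, d(JPQ,M)=27/2, d(JPQ,S)=101/4
iteration 3: select JPQ,S (d=101/4, Q=-161/2); attach at lengths (31/4, 35/2); label the merged cluster JPQS
  updated: d(JPQS,K)=71/8, d(JPQS,M)=49/8
iteration 4: select JPQS,K (d=71/8, Q=-24); attach at lengths (3, 47/8); label the merged cluster JKPQS
  updated: d(JKPQS,M)=25/8
iteration 5: select JKPQS,M (d=25/8); attach at lengths (25/16, 25/16); label the merged cluster JKMPQS
final tree: (((((J:73/8,Q:23/8):127/12,P:29/12):31/4,S:35/2):3,K:47/8):25/16,M:25/16)
total length: 249/4

249/4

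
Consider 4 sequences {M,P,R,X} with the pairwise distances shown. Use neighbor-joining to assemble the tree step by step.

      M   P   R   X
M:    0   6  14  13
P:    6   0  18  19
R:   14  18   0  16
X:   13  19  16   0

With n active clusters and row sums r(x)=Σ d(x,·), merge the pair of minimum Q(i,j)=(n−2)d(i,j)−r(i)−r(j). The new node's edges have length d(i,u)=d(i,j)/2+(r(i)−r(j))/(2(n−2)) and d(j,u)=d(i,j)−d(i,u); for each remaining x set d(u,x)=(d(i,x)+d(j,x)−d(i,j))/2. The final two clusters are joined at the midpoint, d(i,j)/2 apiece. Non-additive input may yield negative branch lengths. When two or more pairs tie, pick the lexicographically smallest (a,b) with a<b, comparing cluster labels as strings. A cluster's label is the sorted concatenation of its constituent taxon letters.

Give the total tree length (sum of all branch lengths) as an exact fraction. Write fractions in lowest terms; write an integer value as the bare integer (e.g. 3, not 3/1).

step 1: merge (M,P) at d=6, Q=-64; branch lengths M→1/2, P→11/2; new cluster MP
  updated: d(MP,R)=13, d(MP,X)=13
step 2: merge (MP,R) at d=13, Q=-42; branch lengths MP→5, R→8; new cluster MPR
  updated: d(MPR,X)=8
step 3: merge (MPR,X) at d=8; branch lengths MPR→4, X→4; new cluster MPRX
final tree: (((M:1/2,P:11/2):5,R:8):4,X:4)
total length: 27

27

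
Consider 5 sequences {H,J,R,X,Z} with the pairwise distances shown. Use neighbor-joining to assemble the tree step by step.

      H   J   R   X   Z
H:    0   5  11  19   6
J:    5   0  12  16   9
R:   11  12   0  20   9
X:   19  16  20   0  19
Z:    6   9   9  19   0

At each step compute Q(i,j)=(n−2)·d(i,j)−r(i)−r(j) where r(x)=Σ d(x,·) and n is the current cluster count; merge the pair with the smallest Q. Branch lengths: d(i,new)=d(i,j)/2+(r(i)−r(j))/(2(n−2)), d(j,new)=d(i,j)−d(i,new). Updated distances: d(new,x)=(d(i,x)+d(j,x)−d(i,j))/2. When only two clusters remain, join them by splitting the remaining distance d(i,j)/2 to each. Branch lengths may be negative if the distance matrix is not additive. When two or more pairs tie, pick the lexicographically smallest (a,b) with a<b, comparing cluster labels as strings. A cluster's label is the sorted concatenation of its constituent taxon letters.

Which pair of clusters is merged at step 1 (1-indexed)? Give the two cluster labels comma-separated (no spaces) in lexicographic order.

step 1: merge (H,J) at d=5, Q=-68; branch lengths H→7/3, J→8/3; new cluster HJ
  updated: d(HJ,R)=9, d(HJ,X)=15, d(HJ,Z)=5
step 2: merge (HJ,X) at d=15, Q=-53; branch lengths HJ→5/4, X→55/4; new cluster HJX
  updated: d(HJX,R)=7, d(HJX,Z)=9/2
step 3: merge (HJX,R) at d=7, Q=-41/2; branch lengths HJX→5/4, R→23/4; new cluster HJRX
  updated: d(HJRX,Z)=13/4
step 4: merge (HJRX,Z) at d=13/4; branch lengths HJRX→13/8, Z→13/8; new cluster HJRXZ
final tree: ((((H:7/3,J:8/3):5/4,X:55/4):5/4,R:23/4):13/8,Z:13/8)
total length: 121/4

H,J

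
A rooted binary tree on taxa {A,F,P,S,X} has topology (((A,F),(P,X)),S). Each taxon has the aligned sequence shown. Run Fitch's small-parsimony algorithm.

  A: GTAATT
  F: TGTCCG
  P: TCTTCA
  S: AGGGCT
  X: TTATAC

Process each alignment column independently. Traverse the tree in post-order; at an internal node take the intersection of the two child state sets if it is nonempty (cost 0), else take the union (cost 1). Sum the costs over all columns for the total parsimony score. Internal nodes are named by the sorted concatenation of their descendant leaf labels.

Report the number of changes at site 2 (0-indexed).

[col 0] AF: children A:{G}, F:{T} ∪→ {G,T}; cost 1
[col 0] PX: children P:{T}, X:{T} ∩→ {T}; cost 0
[col 0] AFPX: children AF:{G,T}, PX:{T} ∩→ {T}; cost 0
[col 0] AFPSX: children AFPX:{T}, S:{A} ∪→ {A,T}; cost 1
[col 1] AF: children A:{T}, F:{G} ∪→ {G,T}; cost 1
[col 1] PX: children P:{C}, X:{T} ∪→ {C,T}; cost 1
[col 1] AFPX: children AF:{G,T}, PX:{C,T} ∩→ {T}; cost 0
[col 1] AFPSX: children AFPX:{T}, S:{G} ∪→ {G,T}; cost 1
[col 2] AF: children A:{A}, F:{T} ∪→ {A,T}; cost 1
[col 2] PX: children P:{T}, X:{A} ∪→ {A,T}; cost 1
[col 2] AFPX: children AF:{A,T}, PX:{A,T} ∩→ {A,T}; cost 0
[col 2] AFPSX: children AFPX:{A,T}, S:{G} ∪→ {A,G,T}; cost 1
[col 3] AF: children A:{A}, F:{C} ∪→ {A,C}; cost 1
[col 3] PX: children P:{T}, X:{T} ∩→ {T}; cost 0
[col 3] AFPX: children AF:{A,C}, PX:{T} ∪→ {A,C,T}; cost 1
[col 3] AFPSX: children AFPX:{A,C,T}, S:{G} ∪→ {A,C,G,T}; cost 1
[col 4] AF: children A:{T}, F:{C} ∪→ {C,T}; cost 1
[col 4] PX: children P:{C}, X:{A} ∪→ {A,C}; cost 1
[col 4] AFPX: children AF:{C,T}, PX:{A,C} ∩→ {C}; cost 0
[col 4] AFPSX: children AFPX:{C}, S:{C} ∩→ {C}; cost 0
[col 5] AF: children A:{T}, F:{G} ∪→ {G,T}; cost 1
[col 5] PX: children P:{A}, X:{C} ∪→ {A,C}; cost 1
[col 5] AFPX: children AF:{G,T}, PX:{A,C} ∪→ {A,C,G,T}; cost 1
[col 5] AFPSX: children AFPX:{A,C,G,T}, S:{T} ∩→ {T}; cost 0
per-site changes: [2, 3, 3, 3, 2, 3]; total = 16

3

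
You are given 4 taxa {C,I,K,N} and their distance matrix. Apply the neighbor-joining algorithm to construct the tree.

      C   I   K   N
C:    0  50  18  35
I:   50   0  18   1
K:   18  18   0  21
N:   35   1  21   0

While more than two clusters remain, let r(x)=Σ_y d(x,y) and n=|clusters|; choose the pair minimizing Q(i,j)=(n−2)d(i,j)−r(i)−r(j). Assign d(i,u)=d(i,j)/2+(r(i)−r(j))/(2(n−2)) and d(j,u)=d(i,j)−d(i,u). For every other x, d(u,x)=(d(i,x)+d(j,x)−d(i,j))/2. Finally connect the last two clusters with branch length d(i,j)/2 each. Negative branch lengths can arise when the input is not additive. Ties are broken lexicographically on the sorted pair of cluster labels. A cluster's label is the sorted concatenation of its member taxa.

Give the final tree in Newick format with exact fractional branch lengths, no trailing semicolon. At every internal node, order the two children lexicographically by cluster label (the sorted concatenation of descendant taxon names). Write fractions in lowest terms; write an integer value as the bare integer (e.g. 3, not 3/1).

(((C:41/2,K:-5/2):43/2,I:7/2):-5/4,N:-5/4)

step 1: merge (C,K) at d=18, Q=-124; branch lengths C→41/2, K→-5/2; new cluster CK
  updated: d(CK,I)=25, d(CK,N)=19
step 2: merge (CK,I) at d=25, Q=-45; branch lengths CK→43/2, I→7/2; new cluster CIK
  updated: d(CIK,N)=-5/2
step 3: merge (CIK,N) at d=-5/2; branch lengths CIK→-5/4, N→-5/4; new cluster CIKN
final tree: (((C:41/2,K:-5/2):43/2,I:7/2):-5/4,N:-5/4)
total length: 81/2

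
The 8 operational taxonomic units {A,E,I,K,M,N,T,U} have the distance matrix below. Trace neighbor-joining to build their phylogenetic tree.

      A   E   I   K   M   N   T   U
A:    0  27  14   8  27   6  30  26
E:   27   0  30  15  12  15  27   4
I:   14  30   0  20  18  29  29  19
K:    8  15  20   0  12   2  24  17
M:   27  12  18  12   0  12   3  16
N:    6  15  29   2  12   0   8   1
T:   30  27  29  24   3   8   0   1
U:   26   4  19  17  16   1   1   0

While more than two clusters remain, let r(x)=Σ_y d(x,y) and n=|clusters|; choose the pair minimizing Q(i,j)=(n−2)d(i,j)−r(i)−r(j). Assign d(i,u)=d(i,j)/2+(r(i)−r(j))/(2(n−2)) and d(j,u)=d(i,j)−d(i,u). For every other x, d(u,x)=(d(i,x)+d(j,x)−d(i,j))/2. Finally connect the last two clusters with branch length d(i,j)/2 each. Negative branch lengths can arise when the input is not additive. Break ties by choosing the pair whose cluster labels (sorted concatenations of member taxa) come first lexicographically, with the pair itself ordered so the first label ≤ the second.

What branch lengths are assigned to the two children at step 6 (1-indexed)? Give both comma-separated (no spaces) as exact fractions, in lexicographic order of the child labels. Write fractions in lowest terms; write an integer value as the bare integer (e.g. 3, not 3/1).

53/16,67/16

1. join A+I (d=14, Q=-213) ⇒ AI; edges |A|=21/4, |I|=35/4
  updated: d(AI,E)=43/2, d(AI,K)=7, d(AI,M)=31/2, d(AI,N)=21/2, d(AI,T)=45/2, d(AI,U)=31/2
2. join M+T (d=3, Q=-141) ⇒ MT; edges |M|=0, |T|=3
  updated: d(AI,MT)=35/2, d(E,MT)=18, d(K,MT)=33/2, d(MT,N)=17/2, d(MT,U)=7
3. join E+U (d=4, Q=-102) ⇒ EU; edges |E|=45/8, |U|=-13/8
  updated: d(AI,EU)=33/2, d(EU,K)=14, d(EU,MT)=21/2, d(EU,N)=6
4. join AI+K (d=7, Q=-70) ⇒ AIK; edges |AI|=11/2, |K|=3/2
  updated: d(AIK,EU)=47/4, d(AIK,MT)=27/2, d(AIK,N)=11/4
5. join AIK+N (d=11/4, Q=-159/4) ⇒ AIKN; edges |AIK|=65/16, |N|=-21/16
  updated: d(AIKN,EU)=15/2, d(AIKN,MT)=77/8
6. join AIKN+EU (d=15/2, Q=-221/8) ⇒ AEIKNU; edges |AIKN|=53/16, |EU|=67/16
  updated: d(AEIKNU,MT)=101/16
7. join AEIKNU+MT (d=101/16) ⇒ AEIKMNTU; edges |AEIKNU|=101/32, |MT|=101/32
final tree: (((((A:21/4,I:35/4):11/2,K:3/2):65/16,N:-21/16):53/16,(E:45/8,U:-13/8):67/16):101/32,(M:0,T:3):101/32)
total length: 713/16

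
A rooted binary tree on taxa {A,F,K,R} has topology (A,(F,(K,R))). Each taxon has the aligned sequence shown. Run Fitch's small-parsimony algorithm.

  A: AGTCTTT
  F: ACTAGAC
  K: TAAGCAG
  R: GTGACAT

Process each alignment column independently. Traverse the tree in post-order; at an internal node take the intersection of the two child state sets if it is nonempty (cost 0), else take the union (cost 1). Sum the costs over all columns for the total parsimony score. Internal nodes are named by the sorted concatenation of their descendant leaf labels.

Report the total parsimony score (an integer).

KR@0: {T} ∪ {G} = {G,T} (union, +1)
FKR@0: {A} ∪ {G,T} = {A,G,T} (union, +1)
AFKR@0: {A} ∩ {A,G,T} = {A} (intersection, +0)
KR@1: {A} ∪ {T} = {A,T} (union, +1)
FKR@1: {C} ∪ {A,T} = {A,C,T} (union, +1)
AFKR@1: {G} ∪ {A,C,T} = {A,C,G,T} (union, +1)
KR@2: {A} ∪ {G} = {A,G} (union, +1)
FKR@2: {T} ∪ {A,G} = {A,G,T} (union, +1)
AFKR@2: {T} ∩ {A,G,T} = {T} (intersection, +0)
KR@3: {G} ∪ {A} = {A,G} (union, +1)
FKR@3: {A} ∩ {A,G} = {A} (intersection, +0)
AFKR@3: {C} ∪ {A} = {A,C} (union, +1)
KR@4: {C} ∩ {C} = {C} (intersection, +0)
FKR@4: {G} ∪ {C} = {C,G} (union, +1)
AFKR@4: {T} ∪ {C,G} = {C,G,T} (union, +1)
KR@5: {A} ∩ {A} = {A} (intersection, +0)
FKR@5: {A} ∩ {A} = {A} (intersection, +0)
AFKR@5: {T} ∪ {A} = {A,T} (union, +1)
KR@6: {G} ∪ {T} = {G,T} (union, +1)
FKR@6: {C} ∪ {G,T} = {C,G,T} (union, +1)
AFKR@6: {T} ∩ {C,G,T} = {T} (intersection, +0)
per-site changes: [2, 3, 2, 2, 2, 1, 2]; total = 14

14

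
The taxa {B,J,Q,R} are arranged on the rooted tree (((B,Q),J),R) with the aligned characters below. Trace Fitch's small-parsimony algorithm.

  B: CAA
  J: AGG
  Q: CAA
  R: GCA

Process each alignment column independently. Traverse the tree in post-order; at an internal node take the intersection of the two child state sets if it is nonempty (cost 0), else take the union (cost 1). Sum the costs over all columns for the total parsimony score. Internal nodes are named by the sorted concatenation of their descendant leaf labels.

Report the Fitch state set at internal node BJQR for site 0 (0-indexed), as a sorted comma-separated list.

A,C,G

BQ@0: {C} ∩ {C} = {C} (intersection, +0)
BJQ@0: {C} ∪ {A} = {A,C} (union, +1)
BJQR@0: {A,C} ∪ {G} = {A,C,G} (union, +1)
BQ@1: {A} ∩ {A} = {A} (intersection, +0)
BJQ@1: {A} ∪ {G} = {A,G} (union, +1)
BJQR@1: {A,G} ∪ {C} = {A,C,G} (union, +1)
BQ@2: {A} ∩ {A} = {A} (intersection, +0)
BJQ@2: {A} ∪ {G} = {A,G} (union, +1)
BJQR@2: {A,G} ∩ {A} = {A} (intersection, +0)
per-site changes: [2, 2, 1]; total = 5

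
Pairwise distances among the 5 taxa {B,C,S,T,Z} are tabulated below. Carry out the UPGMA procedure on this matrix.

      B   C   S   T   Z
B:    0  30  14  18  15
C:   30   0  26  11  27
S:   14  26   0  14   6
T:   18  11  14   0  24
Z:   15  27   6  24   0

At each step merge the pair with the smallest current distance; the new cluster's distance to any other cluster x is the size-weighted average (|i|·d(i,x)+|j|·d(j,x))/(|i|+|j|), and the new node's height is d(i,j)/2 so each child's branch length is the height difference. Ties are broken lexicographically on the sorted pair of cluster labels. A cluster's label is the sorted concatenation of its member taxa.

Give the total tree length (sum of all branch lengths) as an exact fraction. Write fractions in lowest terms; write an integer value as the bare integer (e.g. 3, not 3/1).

1. join S+Z (d=6) ⇒ SZ; edges |S|=3, |Z|=3
  updated: d(B,SZ)=29/2, d(C,SZ)=53/2, d(SZ,T)=19
2. join C+T (d=11) ⇒ CT; edges |C|=11/2, |T|=11/2
  updated: d(B,CT)=24, d(CT,SZ)=91/4
3. join B+SZ (d=29/2) ⇒ BSZ; edges |B|=29/4, |SZ|=17/4
  updated: d(BSZ,CT)=139/6
4. join BSZ+CT (d=139/6) ⇒ BCSTZ; edges |BSZ|=13/3, |CT|=73/12
final tree: ((B:29/4,(S:3,Z:3):17/4):13/3,(C:11/2,T:11/2):73/12)
total length: 467/12

467/12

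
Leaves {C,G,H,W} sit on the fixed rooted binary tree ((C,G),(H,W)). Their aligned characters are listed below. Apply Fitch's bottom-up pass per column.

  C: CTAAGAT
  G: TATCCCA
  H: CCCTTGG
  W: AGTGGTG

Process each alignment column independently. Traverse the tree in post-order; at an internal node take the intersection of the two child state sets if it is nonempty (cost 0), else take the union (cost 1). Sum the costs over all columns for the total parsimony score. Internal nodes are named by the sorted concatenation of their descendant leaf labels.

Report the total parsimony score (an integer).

17

site 0, node CG: C={C} ∪ G={T} → {C,T} (+1)
site 0, node HW: H={C} ∪ W={A} → {A,C} (+1)
site 0, node CGHW: CG={C,T} ∩ HW={A,C} → {C} (+0)
site 1, node CG: C={T} ∪ G={A} → {A,T} (+1)
site 1, node HW: H={C} ∪ W={G} → {C,G} (+1)
site 1, node CGHW: CG={A,T} ∪ HW={C,G} → {A,C,G,T} (+1)
site 2, node CG: C={A} ∪ G={T} → {A,T} (+1)
site 2, node HW: H={C} ∪ W={T} → {C,T} (+1)
site 2, node CGHW: CG={A,T} ∩ HW={C,T} → {T} (+0)
site 3, node CG: C={A} ∪ G={C} → {A,C} (+1)
site 3, node HW: H={T} ∪ W={G} → {G,T} (+1)
site 3, node CGHW: CG={A,C} ∪ HW={G,T} → {A,C,G,T} (+1)
site 4, node CG: C={G} ∪ G={C} → {C,G} (+1)
site 4, node HW: H={T} ∪ W={G} → {G,T} (+1)
site 4, node CGHW: CG={C,G} ∩ HW={G,T} → {G} (+0)
site 5, node CG: C={A} ∪ G={C} → {A,C} (+1)
site 5, node HW: H={G} ∪ W={T} → {G,T} (+1)
site 5, node CGHW: CG={A,C} ∪ HW={G,T} → {A,C,G,T} (+1)
site 6, node CG: C={T} ∪ G={A} → {A,T} (+1)
site 6, node HW: H={G} ∩ W={G} → {G} (+0)
site 6, node CGHW: CG={A,T} ∪ HW={G} → {A,G,T} (+1)
per-site changes: [2, 3, 2, 3, 2, 3, 2]; total = 17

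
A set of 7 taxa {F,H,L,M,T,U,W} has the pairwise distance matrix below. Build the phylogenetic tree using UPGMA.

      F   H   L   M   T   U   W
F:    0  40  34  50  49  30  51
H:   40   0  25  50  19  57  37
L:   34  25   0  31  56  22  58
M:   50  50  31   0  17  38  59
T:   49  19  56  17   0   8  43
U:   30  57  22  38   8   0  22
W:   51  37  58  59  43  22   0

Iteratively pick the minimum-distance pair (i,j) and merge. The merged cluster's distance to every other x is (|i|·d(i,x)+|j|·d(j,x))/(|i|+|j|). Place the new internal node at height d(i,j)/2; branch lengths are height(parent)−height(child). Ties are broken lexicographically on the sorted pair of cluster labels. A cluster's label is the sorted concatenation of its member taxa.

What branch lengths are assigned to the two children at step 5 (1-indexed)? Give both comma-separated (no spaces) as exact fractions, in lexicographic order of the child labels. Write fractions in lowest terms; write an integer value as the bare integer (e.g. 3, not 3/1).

31/18,233/36

step 1: merge (T,U) at d=8; branch lengths T→4, U→4; new cluster TU
  updated: d(F,TU)=79/2, d(H,TU)=38, d(L,TU)=39, d(M,TU)=55/2, d(TU,W)=65/2
step 2: merge (H,L) at d=25; branch lengths H→25/2, L→25/2; new cluster HL
  updated: d(F,HL)=37, d(HL,M)=81/2, d(HL,TU)=77/2, d(HL,W)=95/2
step 3: merge (M,TU) at d=55/2; branch lengths M→55/4, TU→39/4; new cluster MTU
  updated: d(F,MTU)=43, d(HL,MTU)=235/6, d(MTU,W)=124/3
step 4: merge (F,HL) at d=37; branch lengths F→37/2, HL→6; new cluster FHL
  updated: d(FHL,MTU)=364/9, d(FHL,W)=146/3
step 5: merge (FHL,MTU) at d=364/9; branch lengths FHL→31/18, MTU→233/36; new cluster FHLMTU
  updated: d(FHLMTU,W)=45
step 6: merge (FHLMTU,W) at d=45; branch lengths FHLMTU→41/18, W→45/2; new cluster FHLMTUW
final tree: (((F:37/2,(H:25/2,L:25/2):6):31/18,(M:55/4,(T:4,U:4):39/4):233/36):41/18,W:45/2)
total length: 4103/36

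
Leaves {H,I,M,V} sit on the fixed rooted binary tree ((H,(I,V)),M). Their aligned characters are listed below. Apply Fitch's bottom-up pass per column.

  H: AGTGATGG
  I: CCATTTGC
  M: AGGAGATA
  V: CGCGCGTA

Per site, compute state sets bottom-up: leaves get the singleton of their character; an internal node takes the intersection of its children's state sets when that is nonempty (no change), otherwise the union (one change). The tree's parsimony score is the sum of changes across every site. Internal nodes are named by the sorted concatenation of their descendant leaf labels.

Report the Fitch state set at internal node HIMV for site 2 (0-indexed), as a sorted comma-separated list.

A,C,G,T

IV@0: {C} ∩ {C} = {C} (intersection, +0)
HIV@0: {A} ∪ {C} = {A,C} (union, +1)
HIMV@0: {A,C} ∩ {A} = {A} (intersection, +0)
IV@1: {C} ∪ {G} = {C,G} (union, +1)
HIV@1: {G} ∩ {C,G} = {G} (intersection, +0)
HIMV@1: {G} ∩ {G} = {G} (intersection, +0)
IV@2: {A} ∪ {C} = {A,C} (union, +1)
HIV@2: {T} ∪ {A,C} = {A,C,T} (union, +1)
HIMV@2: {A,C,T} ∪ {G} = {A,C,G,T} (union, +1)
IV@3: {T} ∪ {G} = {G,T} (union, +1)
HIV@3: {G} ∩ {G,T} = {G} (intersection, +0)
HIMV@3: {G} ∪ {A} = {A,G} (union, +1)
IV@4: {T} ∪ {C} = {C,T} (union, +1)
HIV@4: {A} ∪ {C,T} = {A,C,T} (union, +1)
HIMV@4: {A,C,T} ∪ {G} = {A,C,G,T} (union, +1)
IV@5: {T} ∪ {G} = {G,T} (union, +1)
HIV@5: {T} ∩ {G,T} = {T} (intersection, +0)
HIMV@5: {T} ∪ {A} = {A,T} (union, +1)
IV@6: {G} ∪ {T} = {G,T} (union, +1)
HIV@6: {G} ∩ {G,T} = {G} (intersection, +0)
HIMV@6: {G} ∪ {T} = {G,T} (union, +1)
IV@7: {C} ∪ {A} = {A,C} (union, +1)
HIV@7: {G} ∪ {A,C} = {A,C,G} (union, +1)
HIMV@7: {A,C,G} ∩ {A} = {A} (intersection, +0)
per-site changes: [1, 1, 3, 2, 3, 2, 2, 2]; total = 16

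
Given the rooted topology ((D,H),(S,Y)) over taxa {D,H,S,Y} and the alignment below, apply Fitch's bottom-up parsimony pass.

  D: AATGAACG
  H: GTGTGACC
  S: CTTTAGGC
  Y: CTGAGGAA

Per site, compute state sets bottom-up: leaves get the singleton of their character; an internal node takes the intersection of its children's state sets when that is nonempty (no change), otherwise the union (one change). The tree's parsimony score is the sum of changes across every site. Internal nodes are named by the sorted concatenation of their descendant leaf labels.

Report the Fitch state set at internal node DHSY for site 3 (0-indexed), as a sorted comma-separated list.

DH@0: {A} ∪ {G} = {A,G} (union, +1)
SY@0: {C} ∩ {C} = {C} (intersection, +0)
DHSY@0: {A,G} ∪ {C} = {A,C,G} (union, +1)
DH@1: {A} ∪ {T} = {A,T} (union, +1)
SY@1: {T} ∩ {T} = {T} (intersection, +0)
DHSY@1: {A,T} ∩ {T} = {T} (intersection, +0)
DH@2: {T} ∪ {G} = {G,T} (union, +1)
SY@2: {T} ∪ {G} = {G,T} (union, +1)
DHSY@2: {G,T} ∩ {G,T} = {G,T} (intersection, +0)
DH@3: {G} ∪ {T} = {G,T} (union, +1)
SY@3: {T} ∪ {A} = {A,T} (union, +1)
DHSY@3: {G,T} ∩ {A,T} = {T} (intersection, +0)
DH@4: {A} ∪ {G} = {A,G} (union, +1)
SY@4: {A} ∪ {G} = {A,G} (union, +1)
DHSY@4: {A,G} ∩ {A,G} = {A,G} (intersection, +0)
DH@5: {A} ∩ {A} = {A} (intersection, +0)
SY@5: {G} ∩ {G} = {G} (intersection, +0)
DHSY@5: {A} ∪ {G} = {A,G} (union, +1)
DH@6: {C} ∩ {C} = {C} (intersection, +0)
SY@6: {G} ∪ {A} = {A,G} (union, +1)
DHSY@6: {C} ∪ {A,G} = {A,C,G} (union, +1)
DH@7: {G} ∪ {C} = {C,G} (union, +1)
SY@7: {C} ∪ {A} = {A,C} (union, +1)
DHSY@7: {C,G} ∩ {A,C} = {C} (intersection, +0)
per-site changes: [2, 1, 2, 2, 2, 1, 2, 2]; total = 14

T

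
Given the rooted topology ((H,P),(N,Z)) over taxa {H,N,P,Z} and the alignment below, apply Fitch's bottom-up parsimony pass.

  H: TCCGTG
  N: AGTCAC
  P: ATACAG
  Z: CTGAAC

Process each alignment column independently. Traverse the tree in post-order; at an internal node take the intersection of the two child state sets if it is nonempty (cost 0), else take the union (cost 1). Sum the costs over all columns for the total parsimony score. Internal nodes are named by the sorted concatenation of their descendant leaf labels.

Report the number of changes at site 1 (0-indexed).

2

HP@0: {T} ∪ {A} = {A,T} (union, +1)
NZ@0: {A} ∪ {C} = {A,C} (union, +1)
HNPZ@0: {A,T} ∩ {A,C} = {A} (intersection, +0)
HP@1: {C} ∪ {T} = {C,T} (union, +1)
NZ@1: {G} ∪ {T} = {G,T} (union, +1)
HNPZ@1: {C,T} ∩ {G,T} = {T} (intersection, +0)
HP@2: {C} ∪ {A} = {A,C} (union, +1)
NZ@2: {T} ∪ {G} = {G,T} (union, +1)
HNPZ@2: {A,C} ∪ {G,T} = {A,C,G,T} (union, +1)
HP@3: {G} ∪ {C} = {C,G} (union, +1)
NZ@3: {C} ∪ {A} = {A,C} (union, +1)
HNPZ@3: {C,G} ∩ {A,C} = {C} (intersection, +0)
HP@4: {T} ∪ {A} = {A,T} (union, +1)
NZ@4: {A} ∩ {A} = {A} (intersection, +0)
HNPZ@4: {A,T} ∩ {A} = {A} (intersection, +0)
HP@5: {G} ∩ {G} = {G} (intersection, +0)
NZ@5: {C} ∩ {C} = {C} (intersection, +0)
HNPZ@5: {G} ∪ {C} = {C,G} (union, +1)
per-site changes: [2, 2, 3, 2, 1, 1]; total = 11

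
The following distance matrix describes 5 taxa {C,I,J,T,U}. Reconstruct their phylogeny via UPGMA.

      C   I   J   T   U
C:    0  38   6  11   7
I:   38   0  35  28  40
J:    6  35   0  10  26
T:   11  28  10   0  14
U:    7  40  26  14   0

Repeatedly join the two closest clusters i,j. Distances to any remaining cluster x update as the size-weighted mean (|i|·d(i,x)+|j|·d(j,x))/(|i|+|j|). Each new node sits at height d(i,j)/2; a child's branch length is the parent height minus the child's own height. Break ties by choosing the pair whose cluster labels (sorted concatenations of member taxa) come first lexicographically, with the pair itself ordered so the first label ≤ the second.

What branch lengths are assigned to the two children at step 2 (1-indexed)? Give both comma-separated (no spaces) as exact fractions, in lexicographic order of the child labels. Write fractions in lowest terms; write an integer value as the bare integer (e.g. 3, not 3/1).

step 1: merge (C,J) at d=6; branch lengths C→3, J→3; new cluster CJ
  updated: d(CJ,I)=73/2, d(CJ,T)=21/2, d(CJ,U)=33/2
step 2: merge (CJ,T) at d=21/2; branch lengths CJ→9/4, T→21/4; new cluster CJT
  updated: d(CJT,I)=101/3, d(CJT,U)=47/3
step 3: merge (CJT,U) at d=47/3; branch lengths CJT→31/12, U→47/6; new cluster CJTU
  updated: d(CJTU,I)=141/4
step 4: merge (CJTU,I) at d=141/4; branch lengths CJTU→235/24, I→141/8; new cluster CIJTU
final tree: ((((C:3,J:3):9/4,T:21/4):31/12,U:47/6):235/24,I:141/8)
total length: 154/3

9/4,21/4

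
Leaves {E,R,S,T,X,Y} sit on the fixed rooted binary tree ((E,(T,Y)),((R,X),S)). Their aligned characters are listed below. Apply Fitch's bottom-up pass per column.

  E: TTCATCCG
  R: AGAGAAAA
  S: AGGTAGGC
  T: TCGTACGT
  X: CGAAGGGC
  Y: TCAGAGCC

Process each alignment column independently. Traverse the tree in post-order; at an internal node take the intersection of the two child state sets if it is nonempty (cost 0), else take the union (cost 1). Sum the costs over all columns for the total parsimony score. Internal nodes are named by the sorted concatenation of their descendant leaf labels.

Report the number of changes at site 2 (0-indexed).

3

TY@0: {T} ∩ {T} = {T} (intersection, +0)
ETY@0: {T} ∩ {T} = {T} (intersection, +0)
RX@0: {A} ∪ {C} = {A,C} (union, +1)
RSX@0: {A,C} ∩ {A} = {A} (intersection, +0)
ERSTXY@0: {T} ∪ {A} = {A,T} (union, +1)
TY@1: {C} ∩ {C} = {C} (intersection, +0)
ETY@1: {T} ∪ {C} = {C,T} (union, +1)
RX@1: {G} ∩ {G} = {G} (intersection, +0)
RSX@1: {G} ∩ {G} = {G} (intersection, +0)
ERSTXY@1: {C,T} ∪ {G} = {C,G,T} (union, +1)
TY@2: {G} ∪ {A} = {A,G} (union, +1)
ETY@2: {C} ∪ {A,G} = {A,C,G} (union, +1)
RX@2: {A} ∩ {A} = {A} (intersection, +0)
RSX@2: {A} ∪ {G} = {A,G} (union, +1)
ERSTXY@2: {A,C,G} ∩ {A,G} = {A,G} (intersection, +0)
TY@3: {T} ∪ {G} = {G,T} (union, +1)
ETY@3: {A} ∪ {G,T} = {A,G,T} (union, +1)
RX@3: {G} ∪ {A} = {A,G} (union, +1)
RSX@3: {A,G} ∪ {T} = {A,G,T} (union, +1)
ERSTXY@3: {A,G,T} ∩ {A,G,T} = {A,G,T} (intersection, +0)
TY@4: {A} ∩ {A} = {A} (intersection, +0)
ETY@4: {T} ∪ {A} = {A,T} (union, +1)
RX@4: {A} ∪ {G} = {A,G} (union, +1)
RSX@4: {A,G} ∩ {A} = {A} (intersection, +0)
ERSTXY@4: {A,T} ∩ {A} = {A} (intersection, +0)
TY@5: {C} ∪ {G} = {C,G} (union, +1)
ETY@5: {C} ∩ {C,G} = {C} (intersection, +0)
RX@5: {A} ∪ {G} = {A,G} (union, +1)
RSX@5: {A,G} ∩ {G} = {G} (intersection, +0)
ERSTXY@5: {C} ∪ {G} = {C,G} (union, +1)
TY@6: {G} ∪ {C} = {C,G} (union, +1)
ETY@6: {C} ∩ {C,G} = {C} (intersection, +0)
RX@6: {A} ∪ {G} = {A,G} (union, +1)
RSX@6: {A,G} ∩ {G} = {G} (intersection, +0)
ERSTXY@6: {C} ∪ {G} = {C,G} (union, +1)
TY@7: {T} ∪ {C} = {C,T} (union, +1)
ETY@7: {G} ∪ {C,T} = {C,G,T} (union, +1)
RX@7: {A} ∪ {C} = {A,C} (union, +1)
RSX@7: {A,C} ∩ {C} = {C} (intersection, +0)
ERSTXY@7: {C,G,T} ∩ {C} = {C} (intersection, +0)
per-site changes: [2, 2, 3, 4, 2, 3, 3, 3]; total = 22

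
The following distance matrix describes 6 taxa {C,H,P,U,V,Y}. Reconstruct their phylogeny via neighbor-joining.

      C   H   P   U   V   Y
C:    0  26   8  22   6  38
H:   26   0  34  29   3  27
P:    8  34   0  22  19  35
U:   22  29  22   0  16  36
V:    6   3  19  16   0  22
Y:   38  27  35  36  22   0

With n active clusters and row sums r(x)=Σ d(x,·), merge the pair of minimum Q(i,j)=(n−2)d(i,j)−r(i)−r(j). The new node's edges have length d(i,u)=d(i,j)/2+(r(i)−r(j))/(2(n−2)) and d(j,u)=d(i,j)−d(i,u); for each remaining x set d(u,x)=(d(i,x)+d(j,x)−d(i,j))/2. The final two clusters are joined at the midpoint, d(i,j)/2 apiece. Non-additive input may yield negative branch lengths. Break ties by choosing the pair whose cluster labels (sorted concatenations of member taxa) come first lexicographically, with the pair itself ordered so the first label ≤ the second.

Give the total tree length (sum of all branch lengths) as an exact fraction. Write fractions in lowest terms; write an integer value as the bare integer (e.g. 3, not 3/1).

925/16

step 1: merge (C,P) at d=8, Q=-186; branch lengths C→7/4, P→25/4; new cluster CP
  updated: d(CP,H)=26, d(CP,U)=18, d(CP,V)=17/2, d(CP,Y)=65/2
step 2: merge (CP,U) at d=18, Q=-130; branch lengths CP→20/3, U→34/3; new cluster CPU
  updated: d(CPU,H)=37/2, d(CPU,V)=13/4, d(CPU,Y)=101/4
step 3: merge (CPU,Y) at d=101/4, Q=-283/4; branch lengths CPU→93/16, Y→311/16; new cluster CPUY
  updated: d(CPUY,H)=81/8, d(CPUY,V)=0
step 4: merge (CPUY,H) at d=81/8, Q=-105/8; branch lengths CPUY→57/16, H→105/16; new cluster CHPUY
  updated: d(CHPUY,V)=-57/16
step 5: merge (CHPUY,V) at d=-57/16; branch lengths CHPUY→-57/32, V→-57/32; new cluster CHPUVY
final tree: (((((C:7/4,P:25/4):20/3,U:34/3):93/16,Y:311/16):57/16,H:105/16):-57/32,V:-57/32)
total length: 925/16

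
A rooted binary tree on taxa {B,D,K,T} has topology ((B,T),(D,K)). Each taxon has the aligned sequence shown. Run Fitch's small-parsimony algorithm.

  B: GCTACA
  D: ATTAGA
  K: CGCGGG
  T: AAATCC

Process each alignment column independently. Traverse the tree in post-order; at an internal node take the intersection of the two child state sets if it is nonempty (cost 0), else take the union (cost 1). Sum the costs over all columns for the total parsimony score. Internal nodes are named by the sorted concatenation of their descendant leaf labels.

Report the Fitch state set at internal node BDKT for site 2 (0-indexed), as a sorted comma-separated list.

site 0, node BT: B={G} ∪ T={A} → {A,G} (+1)
site 0, node DK: D={A} ∪ K={C} → {A,C} (+1)
site 0, node BDKT: BT={A,G} ∩ DK={A,C} → {A} (+0)
site 1, node BT: B={C} ∪ T={A} → {A,C} (+1)
site 1, node DK: D={T} ∪ K={G} → {G,T} (+1)
site 1, node BDKT: BT={A,C} ∪ DK={G,T} → {A,C,G,T} (+1)
site 2, node BT: B={T} ∪ T={A} → {A,T} (+1)
site 2, node DK: D={T} ∪ K={C} → {C,T} (+1)
site 2, node BDKT: BT={A,T} ∩ DK={C,T} → {T} (+0)
site 3, node BT: B={A} ∪ T={T} → {A,T} (+1)
site 3, node DK: D={A} ∪ K={G} → {A,G} (+1)
site 3, node BDKT: BT={A,T} ∩ DK={A,G} → {A} (+0)
site 4, node BT: B={C} ∩ T={C} → {C} (+0)
site 4, node DK: D={G} ∩ K={G} → {G} (+0)
site 4, node BDKT: BT={C} ∪ DK={G} → {C,G} (+1)
site 5, node BT: B={A} ∪ T={C} → {A,C} (+1)
site 5, node DK: D={A} ∪ K={G} → {A,G} (+1)
site 5, node BDKT: BT={A,C} ∩ DK={A,G} → {A} (+0)
per-site changes: [2, 3, 2, 2, 1, 2]; total = 12

T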